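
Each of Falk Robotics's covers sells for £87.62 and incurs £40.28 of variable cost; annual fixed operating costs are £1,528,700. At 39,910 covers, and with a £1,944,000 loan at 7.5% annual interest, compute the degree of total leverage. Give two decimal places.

Total contribution margin = 39,910 × £47.34 = £1,889,339.40.
EBIT = £1,889,339.40 − £1,528,700 = £360,639.40. Interest = £145,800.00, so EBIT − I = £214,839.40.
DCL = contribution ÷ (EBIT − I) = £1,889,339.40 ÷ £214,839.40 = 8.7942.

8.79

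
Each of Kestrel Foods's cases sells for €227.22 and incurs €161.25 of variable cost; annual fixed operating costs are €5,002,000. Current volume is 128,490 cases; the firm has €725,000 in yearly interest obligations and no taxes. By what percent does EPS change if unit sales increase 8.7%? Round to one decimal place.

At 128,490 units, contribution = 128,490 × €65.97 = €8,476,485.30.
Operating income = contribution − fixed costs = €8,476,485.30 − €5,002,000 = €3,474,485.30.
Interest = €725,000.00, so EBIT − I = €2,749,485.30.
DCL = total CM / (EBIT − I) = €8,476,485.30 / €2,749,485.30 = 3.0829.
EPS therefore changes by 3.0829 × (+8.7%) = +26.8%.

+26.8%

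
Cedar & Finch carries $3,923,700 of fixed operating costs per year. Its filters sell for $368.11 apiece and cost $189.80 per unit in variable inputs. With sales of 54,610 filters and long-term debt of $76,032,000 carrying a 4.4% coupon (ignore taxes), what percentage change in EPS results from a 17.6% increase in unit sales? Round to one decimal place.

+69.4%

Contribution at this volume is 54,610 × $178.31 = $9,737,509.10.
EBIT = $9,737,509.10 − $3,923,700 = $5,813,809.10.
Interest = $3,345,408.00, so EBIT − I = $2,468,401.10.
DCL = total CM / (EBIT − I) = $9,737,509.10 / $2,468,401.10 = 3.9449.
%ΔEPS = DCL × %ΔSales = 3.9449 × +17.6% = +69.4%.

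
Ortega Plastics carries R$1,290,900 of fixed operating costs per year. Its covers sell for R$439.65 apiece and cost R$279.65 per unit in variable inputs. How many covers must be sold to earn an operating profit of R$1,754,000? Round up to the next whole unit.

19,031 covers

Each unit contributes R$439.65 − R$279.65 = R$160.00.
Required volume = (fixed costs + target profit) ÷ CM = (R$1,290,900 + R$1,754,000) ÷ R$160.00 = 19,030.62, so 19,031 covers.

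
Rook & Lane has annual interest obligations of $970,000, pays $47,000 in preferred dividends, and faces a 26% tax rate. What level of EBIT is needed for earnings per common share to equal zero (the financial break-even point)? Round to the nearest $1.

Grossing the preferred dividend up to pre-tax terms: $47,000 / (1 − 0.26) = $63,513.51.
Financial break-even EBIT = interest + D_p ÷ (1 − t) = $970,000 + $63,513.51 = $1,033,513.51.

$1,033,514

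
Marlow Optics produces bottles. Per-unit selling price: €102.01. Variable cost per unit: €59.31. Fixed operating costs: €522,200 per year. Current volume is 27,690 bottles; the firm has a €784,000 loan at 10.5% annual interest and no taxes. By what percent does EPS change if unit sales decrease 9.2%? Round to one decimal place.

At 27,690 units, contribution = 27,690 × €42.70 = €1,182,363.00.
Operating income = contribution − fixed costs = €1,182,363.00 − €522,200 = €660,163.00.
After interest of €82,320.00, pre-tax earnings = €577,843.00.
DCL = total CM / (EBIT − I) = €1,182,363.00 / €577,843.00 = 2.0462.
%ΔEPS = DCL × %ΔSales = 2.0462 × -9.2% = -18.8%.

-18.8%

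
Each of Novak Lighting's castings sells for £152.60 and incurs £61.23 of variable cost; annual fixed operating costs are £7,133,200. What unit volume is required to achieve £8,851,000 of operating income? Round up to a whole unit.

Each unit contributes £152.60 − £61.23 = £91.37.
Units = (FC + target) / CM = (£7,133,200 + £8,851,000) / £91.37 = 174,939.26, so 174,940 castings.

174,940 castings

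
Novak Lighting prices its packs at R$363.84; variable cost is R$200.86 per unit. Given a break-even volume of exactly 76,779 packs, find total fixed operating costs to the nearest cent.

Contribution margin per unit = R$363.84 − R$200.86 = R$162.98.
Since BE = FC / CM, FC = 76,779 × R$162.98 = R$12,513,441.42.

R$12,513,441.42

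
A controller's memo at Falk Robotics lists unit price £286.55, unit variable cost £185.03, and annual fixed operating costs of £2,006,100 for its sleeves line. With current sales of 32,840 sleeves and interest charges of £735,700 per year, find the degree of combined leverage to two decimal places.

5.63

At 32,840 units, contribution = 32,840 × £101.52 = £3,333,916.80.
Operating income = contribution − fixed costs = £3,333,916.80 − £2,006,100 = £1,327,816.80. Interest = £735,700.00.
DOL = £3,333,916.80 ÷ £1,327,816.80 = 2.5108; DFL = £1,327,816.80 ÷ £592,116.80 = 2.2425.
Combined leverage = 2.5108 × 2.2425 = 5.6305.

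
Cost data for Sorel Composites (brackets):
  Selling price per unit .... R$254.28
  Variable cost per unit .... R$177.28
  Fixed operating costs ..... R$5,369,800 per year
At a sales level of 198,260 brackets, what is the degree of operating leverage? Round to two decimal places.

1.54

At 198,260 units, contribution = 198,260 × R$77.00 = R$15,266,020.00.
EBIT = R$15,266,020.00 − R$5,369,800 = R$9,896,220.00.
So DOL = total CM / EBIT = R$15,266,020.00 / R$9,896,220.00 = 1.5426.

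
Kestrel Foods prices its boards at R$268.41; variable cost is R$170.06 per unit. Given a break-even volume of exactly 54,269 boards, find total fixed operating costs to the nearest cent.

Contribution margin per unit = R$268.41 − R$170.06 = R$98.35.
Fixed costs = break-even units × CM = 54,269 × R$98.35 = R$5,337,356.15.

R$5,337,356.15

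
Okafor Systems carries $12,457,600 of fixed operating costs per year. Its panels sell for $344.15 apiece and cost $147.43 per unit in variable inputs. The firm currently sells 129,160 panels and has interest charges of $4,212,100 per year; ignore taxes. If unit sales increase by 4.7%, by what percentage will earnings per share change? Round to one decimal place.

+13.7%

Contribution at this volume is 129,160 × $196.72 = $25,408,355.20.
Operating income = contribution − fixed costs = $25,408,355.20 − $12,457,600 = $12,950,755.20.
After interest of $4,212,100.00, pre-tax earnings = $8,738,655.20.
Degree of combined leverage = contribution ÷ (EBIT − I) = $25,408,355.20 ÷ $8,738,655.20 = 2.9076.
EPS therefore changes by 2.9076 × (+4.7%) = +13.7%.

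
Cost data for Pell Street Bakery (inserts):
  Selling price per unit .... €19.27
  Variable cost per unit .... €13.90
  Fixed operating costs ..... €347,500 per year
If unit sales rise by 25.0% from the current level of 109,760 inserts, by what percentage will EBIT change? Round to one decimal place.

+60.9%

At 109,760 units, contribution = 109,760 × €5.37 = €589,411.20.
EBIT = €589,411.20 − €347,500 = €241,911.20.
So DOL = total CM / EBIT = €589,411.20 / €241,911.20 = 2.4365.
So EBIT moves 2.4365 × (+25.0%) = +60.9%.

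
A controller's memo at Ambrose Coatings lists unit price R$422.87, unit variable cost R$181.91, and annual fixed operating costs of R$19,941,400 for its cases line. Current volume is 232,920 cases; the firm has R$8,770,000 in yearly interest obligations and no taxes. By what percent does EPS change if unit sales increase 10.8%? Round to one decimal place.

Contribution at this volume is 232,920 × R$240.96 = R$56,124,403.20.
EBIT = R$56,124,403.20 − R$19,941,400 = R$36,183,003.20.
Interest = R$8,770,000.00, so EBIT − I = R$27,413,003.20.
DCL = total CM / (EBIT − I) = R$56,124,403.20 / R$27,413,003.20 = 2.0474.
%ΔEPS = DCL × %ΔSales = 2.0474 × +10.8% = +22.1%.

+22.1%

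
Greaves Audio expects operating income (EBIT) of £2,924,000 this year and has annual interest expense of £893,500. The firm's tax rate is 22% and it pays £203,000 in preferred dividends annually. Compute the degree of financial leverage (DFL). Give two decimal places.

Interest = £893,500.00.
Preferred dividends grossed up pre-tax: £203,000 / (1 − 0.22) = £260,256.41.
DFL = EBIT ÷ [EBIT − I − D_p/(1−t)] = £2,924,000 ÷ [£2,924,000 − £893,500.00 − £260,256.41] = £2,924,000 ÷ £1,770,243.59 = 1.6518.

1.65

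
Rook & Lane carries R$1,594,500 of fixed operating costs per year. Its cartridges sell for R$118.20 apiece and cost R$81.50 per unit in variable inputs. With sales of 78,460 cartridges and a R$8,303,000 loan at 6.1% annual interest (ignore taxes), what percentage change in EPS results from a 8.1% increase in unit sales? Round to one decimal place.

+30.0%

At 78,460 units, contribution = 78,460 × R$36.70 = R$2,879,482.00.
Subtracting fixed costs: EBIT = R$2,879,482.00 − R$1,594,500 = R$1,284,982.00.
Interest = R$506,483.00, so EBIT − I = R$778,499.00.
DCL = total CM / (EBIT − I) = R$2,879,482.00 / R$778,499.00 = 3.6988.
%ΔEPS = DCL × %ΔSales = 3.6988 × +8.1% = +30.0%.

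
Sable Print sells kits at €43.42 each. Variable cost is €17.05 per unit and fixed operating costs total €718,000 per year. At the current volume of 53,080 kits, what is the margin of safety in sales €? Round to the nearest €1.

Unit CM = price − variable cost = €43.42 − €17.05 = €26.37. Break-even units = €718,000 ÷ €26.37 = 27,227.91; break-even revenue = 27,227.91 × €43.42 = €1,182,235.87.
Current sales = 53,080 × €43.42 = €2,304,733.60.
Margin of safety = €2,304,733.60 − €1,182,235.87 = €1,122,498.

€1,122,498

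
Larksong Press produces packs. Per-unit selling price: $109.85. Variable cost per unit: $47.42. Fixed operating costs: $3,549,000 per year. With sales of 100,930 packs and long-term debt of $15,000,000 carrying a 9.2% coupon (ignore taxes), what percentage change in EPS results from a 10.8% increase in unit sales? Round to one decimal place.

Total contribution margin = 100,930 × $62.43 = $6,301,059.90.
Operating income = contribution − fixed costs = $6,301,059.90 − $3,549,000 = $2,752,059.90.
Interest = $1,380,000.00, so EBIT − I = $1,372,059.90.
Degree of combined leverage = contribution ÷ (EBIT − I) = $6,301,059.90 ÷ $1,372,059.90 = 4.5924.
EPS therefore changes by 4.5924 × (+10.8%) = +49.6%.

+49.6%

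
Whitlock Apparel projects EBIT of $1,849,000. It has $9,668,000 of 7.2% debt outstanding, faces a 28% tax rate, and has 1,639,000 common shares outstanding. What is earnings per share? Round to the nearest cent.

Interest = $696,096.00, so EBT = $1,849,000 − $696,096.00 = $1,152,904.00.
After tax at 28%: net income = $1,152,904.00 × 0.72 = $830,090.88.
Per share: $830,090.88 / 1,639,000 shares = $0.51.

$0.51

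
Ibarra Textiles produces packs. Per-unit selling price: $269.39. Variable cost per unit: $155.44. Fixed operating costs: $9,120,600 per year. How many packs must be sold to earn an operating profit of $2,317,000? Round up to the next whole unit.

Each unit contributes $269.39 − $155.44 = $113.95.
Units = (FC + target) / CM = ($9,120,600 + $2,317,000) / $113.95 = 100,373.85, so 100,374 packs.

100,374 packs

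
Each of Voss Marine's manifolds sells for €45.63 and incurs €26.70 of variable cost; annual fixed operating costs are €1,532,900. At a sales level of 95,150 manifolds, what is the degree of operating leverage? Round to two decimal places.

6.71

Contribution at this volume is 95,150 × €18.93 = €1,801,189.50.
Subtracting fixed costs: EBIT = €1,801,189.50 − €1,532,900 = €268,289.50.
So DOL = total CM / EBIT = €1,801,189.50 / €268,289.50 = 6.7136.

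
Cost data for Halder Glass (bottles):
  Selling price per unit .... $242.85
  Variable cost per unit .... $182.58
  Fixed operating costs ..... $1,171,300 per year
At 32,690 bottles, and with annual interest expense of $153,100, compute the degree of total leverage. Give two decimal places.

Contribution at this volume is 32,690 × $60.27 = $1,970,226.30.
Operating income = contribution − fixed costs = $1,970,226.30 − $1,171,300 = $798,926.30. Interest = $153,100.00.
DOL = $1,970,226.30 ÷ $798,926.30 = 2.4661; DFL = $798,926.30 ÷ $645,826.30 = 1.2371.
Combined leverage = 2.4661 × 1.2371 = 3.0508.

3.05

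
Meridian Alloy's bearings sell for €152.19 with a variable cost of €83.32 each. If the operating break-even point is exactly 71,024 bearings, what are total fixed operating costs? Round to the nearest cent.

Contribution margin per unit = €152.19 − €83.32 = €68.87.
Fixed costs = break-even units × CM = 71,024 × €68.87 = €4,891,422.88.

€4,891,422.88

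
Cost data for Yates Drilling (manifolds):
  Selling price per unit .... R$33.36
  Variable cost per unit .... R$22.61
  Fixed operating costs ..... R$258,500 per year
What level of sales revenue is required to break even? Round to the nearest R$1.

CM per unit = R$33.36 − R$22.61 = R$10.75; CM ratio = R$10.75 / R$33.36 = 0.3222.
Break-even revenue = fixed costs × price ÷ CM = R$258,500 × R$33.36 ÷ R$10.75 = R$802,192.

R$802,192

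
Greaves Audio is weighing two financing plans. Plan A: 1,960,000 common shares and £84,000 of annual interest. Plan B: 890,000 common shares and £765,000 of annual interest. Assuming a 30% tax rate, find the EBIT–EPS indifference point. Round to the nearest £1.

At indifference, (EBIT − 84,000)(1 − t)/1,960,000 = (EBIT − 765,000)(1 − t)/890,000.
Cancelling (1 − t) and cross-multiplying: 890,000·(EBIT − 84,000) = 1,960,000·(EBIT − 765,000).
Solving, EBIT = (765,000·1,960,000 − 84,000·890,000) / (1,960,000 − 890,000) = 1,424,640,000,000 / 1,070,000 = 1,331,439.25.

£1,331,439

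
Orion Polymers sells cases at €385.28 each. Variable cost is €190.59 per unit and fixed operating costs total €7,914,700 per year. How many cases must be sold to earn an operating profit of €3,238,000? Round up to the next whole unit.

57,285 cases

Unit CM = price − variable cost = €385.28 − €190.59 = €194.69.
Required volume = (fixed costs + target profit) ÷ CM = (€7,914,700 + €3,238,000) ÷ €194.69 = 57,284.40, so 57,285 cases.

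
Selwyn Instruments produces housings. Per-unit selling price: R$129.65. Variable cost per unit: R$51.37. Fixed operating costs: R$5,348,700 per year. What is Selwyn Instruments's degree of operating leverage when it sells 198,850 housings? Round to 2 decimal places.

Total contribution margin = 198,850 × R$78.28 = R$15,565,978.00.
Operating income = contribution − fixed costs = R$15,565,978.00 − R$5,348,700 = R$10,217,278.00.
Degree of operating leverage = R$15,565,978.00 / R$10,217,278.00 = 1.5235.

1.52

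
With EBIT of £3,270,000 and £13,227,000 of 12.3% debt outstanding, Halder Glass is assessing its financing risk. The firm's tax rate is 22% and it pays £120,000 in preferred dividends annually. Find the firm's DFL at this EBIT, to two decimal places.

2.20

Annual interest charges come to £1,626,921.00.
Preferred dividends grossed up pre-tax: £120,000 / (1 − 0.22) = £153,846.15.
DFL = EBIT ÷ [EBIT − I − D_p/(1−t)] = £3,270,000 ÷ [£3,270,000 − £1,626,921.00 − £153,846.15] = £3,270,000 ÷ £1,489,232.85 = 2.1958.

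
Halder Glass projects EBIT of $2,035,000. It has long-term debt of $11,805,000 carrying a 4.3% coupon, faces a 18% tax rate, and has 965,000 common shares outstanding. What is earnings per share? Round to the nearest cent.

$1.30

Pre-tax income = $2,035,000 − $507,615.00 = $1,527,385.00.
After tax at 18%: net income = $1,527,385.00 × 0.82 = $1,252,455.70.
EPS = $1,252,455.70 ÷ 965,000 = $1.30.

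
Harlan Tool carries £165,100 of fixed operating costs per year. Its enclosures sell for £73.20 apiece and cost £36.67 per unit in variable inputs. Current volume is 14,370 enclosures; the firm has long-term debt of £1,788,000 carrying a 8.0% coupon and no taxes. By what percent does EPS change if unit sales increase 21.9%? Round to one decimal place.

At 14,370 units, contribution = 14,370 × £36.53 = £524,936.10.
Subtracting fixed costs: EBIT = £524,936.10 − £165,100 = £359,836.10.
Interest = £143,040.00, so EBIT − I = £216,796.10.
Degree of combined leverage = contribution ÷ (EBIT − I) = £524,936.10 ÷ £216,796.10 = 2.4213.
EPS therefore changes by 2.4213 × (+21.9%) = +53.0%.

+53.0%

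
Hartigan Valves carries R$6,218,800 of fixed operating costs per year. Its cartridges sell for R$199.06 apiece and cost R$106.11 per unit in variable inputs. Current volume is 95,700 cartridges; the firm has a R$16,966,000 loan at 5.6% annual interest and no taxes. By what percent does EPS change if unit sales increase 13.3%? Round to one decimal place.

Total contribution margin = 95,700 × R$92.95 = R$8,895,315.00.
Operating income = contribution − fixed costs = R$8,895,315.00 − R$6,218,800 = R$2,676,515.00.
Interest = R$950,096.00, so EBIT − I = R$1,726,419.00.
Degree of combined leverage = contribution ÷ (EBIT − I) = R$8,895,315.00 ÷ R$1,726,419.00 = 5.1525.
%ΔEPS = DCL × %ΔSales = 5.1525 × +13.3% = +68.5%.

+68.5%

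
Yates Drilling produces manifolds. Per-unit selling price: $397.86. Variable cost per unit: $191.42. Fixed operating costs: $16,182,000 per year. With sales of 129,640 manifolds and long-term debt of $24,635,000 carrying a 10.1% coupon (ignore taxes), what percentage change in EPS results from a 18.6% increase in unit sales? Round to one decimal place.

At 129,640 units, contribution = 129,640 × $206.44 = $26,762,881.60.
Operating income = contribution − fixed costs = $26,762,881.60 − $16,182,000 = $10,580,881.60.
After interest of $2,488,135.00, pre-tax earnings = $8,092,746.60.
DCL = total CM / (EBIT − I) = $26,762,881.60 / $8,092,746.60 = 3.3070.
EPS therefore changes by 3.3070 × (+18.6%) = +61.5%.

+61.5%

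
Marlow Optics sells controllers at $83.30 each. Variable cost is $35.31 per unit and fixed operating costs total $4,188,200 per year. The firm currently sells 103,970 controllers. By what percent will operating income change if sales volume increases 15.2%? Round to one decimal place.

Contribution at this volume is 103,970 × $47.99 = $4,989,520.30.
Operating income = contribution − fixed costs = $4,989,520.30 − $4,188,200 = $801,320.30.
Degree of operating leverage = $4,989,520.30 / $801,320.30 = 6.2266.
Operating income changes by 6.2266 × +15.2% = +94.6%.

+94.6%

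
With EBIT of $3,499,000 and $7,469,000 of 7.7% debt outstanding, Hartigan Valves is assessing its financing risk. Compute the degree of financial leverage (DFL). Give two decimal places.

Annual interest charges come to $575,113.00.
Degree of financial leverage = EBIT / (EBIT − interest) = $3,499,000 / $2,923,887.00 = 1.1967.

1.20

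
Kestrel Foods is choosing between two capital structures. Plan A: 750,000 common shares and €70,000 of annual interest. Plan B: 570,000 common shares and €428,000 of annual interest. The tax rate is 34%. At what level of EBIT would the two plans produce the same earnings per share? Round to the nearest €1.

€1,561,667

At indifference, (EBIT − 70,000)(1 − t)/750,000 = (EBIT − 428,000)(1 − t)/570,000.
Cancelling (1 − t) and cross-multiplying: 570,000·(EBIT − 70,000) = 750,000·(EBIT − 428,000).
EBIT × (750,000 − 570,000) = 428,000 × 750,000 − 70,000 × 570,000 = 281,100,000,000, so EBIT = 281,100,000,000 ÷ 180,000 = 1,561,666.67.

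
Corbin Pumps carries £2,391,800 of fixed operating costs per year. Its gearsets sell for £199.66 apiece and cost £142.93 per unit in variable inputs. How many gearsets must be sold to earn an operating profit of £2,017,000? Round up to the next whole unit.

Unit CM = price − variable cost = £199.66 − £142.93 = £56.73.
Required volume = (fixed costs + target profit) ÷ CM = (£2,391,800 + £2,017,000) ÷ £56.73 = 77,715.49, so 77,716 gearsets.

77,716 gearsets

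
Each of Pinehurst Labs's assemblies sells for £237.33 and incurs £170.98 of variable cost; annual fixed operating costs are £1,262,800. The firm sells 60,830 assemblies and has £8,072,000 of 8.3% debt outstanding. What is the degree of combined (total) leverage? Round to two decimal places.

Contribution at this volume is 60,830 × £66.35 = £4,036,070.50.
Subtracting fixed costs: EBIT = £4,036,070.50 − £1,262,800 = £2,773,270.50. Interest = £669,976.00.
DOL = £4,036,070.50 ÷ £2,773,270.50 = 1.4553; DFL = £2,773,270.50 ÷ £2,103,294.50 = 1.3185.
DCL = DOL × DFL = 1.4553 × 1.3185 = 1.9188.

1.92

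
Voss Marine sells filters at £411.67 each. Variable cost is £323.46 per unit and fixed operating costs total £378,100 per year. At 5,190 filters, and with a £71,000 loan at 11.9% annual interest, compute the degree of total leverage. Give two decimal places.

6.42

Total contribution margin = 5,190 × £88.21 = £457,809.90.
Subtracting fixed costs: EBIT = £457,809.90 − £378,100 = £79,709.90. Interest = £8,449.00.
DOL = £457,809.90 ÷ £79,709.90 = 5.7435; DFL = £79,709.90 ÷ £71,260.90 = 1.1186.
Combined leverage = 5.7435 × 1.1186 = 6.4247.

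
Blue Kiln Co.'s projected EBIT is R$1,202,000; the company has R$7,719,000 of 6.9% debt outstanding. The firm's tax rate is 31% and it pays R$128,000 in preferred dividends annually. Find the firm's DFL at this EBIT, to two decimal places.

Interest = R$532,611.00.
Pre-tax preferred-dividend burden = R$128,000 ÷ (1 − 0.31) = R$185,507.25.
DFL = EBIT ÷ [EBIT − I − D_p/(1−t)] = R$1,202,000 ÷ [R$1,202,000 − R$532,611.00 − R$185,507.25] = R$1,202,000 ÷ R$483,881.75 = 2.4841.

2.48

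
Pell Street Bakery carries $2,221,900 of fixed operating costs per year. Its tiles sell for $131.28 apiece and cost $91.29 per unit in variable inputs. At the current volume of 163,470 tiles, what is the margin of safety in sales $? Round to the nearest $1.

$14,166,242

Each unit contributes $131.28 − $91.29 = $39.99. Break-even units = $2,221,900 ÷ $39.99 = 55,561.39; break-even revenue = 55,561.39 × $131.28 = $7,294,099.32.
Actual sales revenue = 163,470 × $131.28 = $21,460,341.60.
Margin of safety = $21,460,341.60 − $7,294,099.32 = $14,166,242.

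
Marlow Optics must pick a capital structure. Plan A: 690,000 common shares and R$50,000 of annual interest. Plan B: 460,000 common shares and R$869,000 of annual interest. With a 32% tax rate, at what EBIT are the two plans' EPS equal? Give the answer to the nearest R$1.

Set EPS_A = EPS_B: (EBIT − R$50,000)(1 − 0.32) ÷ 690,000 = (EBIT − R$869,000)(1 − 0.32) ÷ 460,000.
Cancelling (1 − t) and cross-multiplying: 460,000·(EBIT − 50,000) = 690,000·(EBIT − 869,000).
Solving, EBIT = (869,000·690,000 − 50,000·460,000) / (690,000 − 460,000) = 576,610,000,000 / 230,000 = 2,507,000.00.

R$2,507,000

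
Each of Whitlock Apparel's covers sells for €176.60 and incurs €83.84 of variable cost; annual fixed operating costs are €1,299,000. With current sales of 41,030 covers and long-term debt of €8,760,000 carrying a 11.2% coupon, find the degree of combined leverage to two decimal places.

Total contribution margin = 41,030 × €92.76 = €3,805,942.80.
Operating income = contribution − fixed costs = €3,805,942.80 − €1,299,000 = €2,506,942.80. Interest = €981,120.00.
DOL = €3,805,942.80 ÷ €2,506,942.80 = 1.5182; DFL = €2,506,942.80 ÷ €1,525,822.80 = 1.6430.
Combined leverage = 1.5182 × 1.6430 = 2.4944.

2.49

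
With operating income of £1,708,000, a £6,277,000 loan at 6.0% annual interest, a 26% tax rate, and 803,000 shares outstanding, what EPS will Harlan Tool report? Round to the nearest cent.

£1.23

Pre-tax income = £1,708,000 − £376,620.00 = £1,331,380.00.
Net income = £1,331,380.00 × (1 − 0.26) = £985,221.20.
Per share: £985,221.20 / 803,000 shares = £1.23.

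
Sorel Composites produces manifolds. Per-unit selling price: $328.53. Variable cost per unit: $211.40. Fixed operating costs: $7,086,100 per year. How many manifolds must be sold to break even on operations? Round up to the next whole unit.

Unit CM = price − variable cost = $328.53 − $211.40 = $117.13.
Break-even volume = fixed costs ÷ CM per unit = $7,086,100 ÷ $117.13 = 60,497.74, so 60,498 manifolds.

60,498 manifolds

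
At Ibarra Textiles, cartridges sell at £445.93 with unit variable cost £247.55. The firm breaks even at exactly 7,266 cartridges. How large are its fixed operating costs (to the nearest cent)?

Unit CM = price − variable cost = £445.93 − £247.55 = £198.38.
Fixed costs = break-even units × CM = 7,266 × £198.38 = £1,441,429.08.

£1,441,429.08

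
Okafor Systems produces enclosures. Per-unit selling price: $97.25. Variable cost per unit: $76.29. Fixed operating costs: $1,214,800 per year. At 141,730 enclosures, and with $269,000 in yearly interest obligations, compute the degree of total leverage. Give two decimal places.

2.00

At 141,730 units, contribution = 141,730 × $20.96 = $2,970,660.80.
Operating income = contribution − fixed costs = $2,970,660.80 − $1,214,800 = $1,755,860.80. Interest = $269,000.00.
DOL = $2,970,660.80 ÷ $1,755,860.80 = 1.6919; DFL = $1,755,860.80 ÷ $1,486,860.80 = 1.1809.
Combined leverage = 1.6919 × 1.1809 = 1.9980.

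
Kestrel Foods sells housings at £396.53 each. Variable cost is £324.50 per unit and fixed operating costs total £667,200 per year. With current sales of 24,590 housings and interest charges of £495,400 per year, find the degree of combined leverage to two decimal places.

Total contribution margin = 24,590 × £72.03 = £1,771,217.70.
Operating income = contribution − fixed costs = £1,771,217.70 − £667,200 = £1,104,017.70. Interest = £495,400.00.
DOL = £1,771,217.70 ÷ £1,104,017.70 = 1.6043; DFL = £1,104,017.70 ÷ £608,617.70 = 1.8140.
Combined leverage = 1.6043 × 1.8140 = 2.9102.

2.91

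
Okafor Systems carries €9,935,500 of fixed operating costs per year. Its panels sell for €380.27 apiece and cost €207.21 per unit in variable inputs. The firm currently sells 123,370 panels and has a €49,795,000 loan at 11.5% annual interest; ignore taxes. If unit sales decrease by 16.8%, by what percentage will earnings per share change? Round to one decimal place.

-63.1%

At 123,370 units, contribution = 123,370 × €173.06 = €21,350,412.20.
Operating income = contribution − fixed costs = €21,350,412.20 − €9,935,500 = €11,414,912.20.
Interest = €5,726,425.00, so EBIT − I = €5,688,487.20.
Degree of combined leverage = contribution ÷ (EBIT − I) = €21,350,412.20 ÷ €5,688,487.20 = 3.7533.
EPS therefore changes by 3.7533 × (-16.8%) = -63.1%.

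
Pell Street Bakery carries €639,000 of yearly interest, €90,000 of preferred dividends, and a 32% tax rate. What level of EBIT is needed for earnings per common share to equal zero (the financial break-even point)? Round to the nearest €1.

€771,353

Preferred dividends are paid after tax, so their pre-tax equivalent is €90,000 ÷ (1 − 0.32) = €132,352.94.
EPS = 0 when EBIT covers interest plus the pre-tax preferred burden: €639,000 + €132,352.94 = €771,352.94.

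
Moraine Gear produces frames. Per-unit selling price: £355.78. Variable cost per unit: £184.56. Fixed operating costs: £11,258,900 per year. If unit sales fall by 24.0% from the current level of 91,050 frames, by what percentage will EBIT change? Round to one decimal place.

-86.4%

Contribution at this volume is 91,050 × £171.22 = £15,589,581.00.
Operating income = contribution − fixed costs = £15,589,581.00 − £11,258,900 = £4,330,681.00.
So DOL = total CM / EBIT = £15,589,581.00 / £4,330,681.00 = 3.5998.
%ΔEBIT = DOL × %ΔSales = 3.5998 × -24.0% = -86.4%.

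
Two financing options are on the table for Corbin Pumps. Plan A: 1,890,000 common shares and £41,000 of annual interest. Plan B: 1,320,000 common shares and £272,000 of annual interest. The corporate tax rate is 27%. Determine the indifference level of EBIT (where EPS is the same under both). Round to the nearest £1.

At indifference, (EBIT − 41,000)(1 − t)/1,890,000 = (EBIT − 272,000)(1 − t)/1,320,000.
Cancelling (1 − t) and cross-multiplying: 1,320,000·(EBIT − 41,000) = 1,890,000·(EBIT − 272,000).
Solving, EBIT = (272,000·1,890,000 − 41,000·1,320,000) / (1,890,000 − 1,320,000) = 459,960,000,000 / 570,000 = 806,947.37.

£806,947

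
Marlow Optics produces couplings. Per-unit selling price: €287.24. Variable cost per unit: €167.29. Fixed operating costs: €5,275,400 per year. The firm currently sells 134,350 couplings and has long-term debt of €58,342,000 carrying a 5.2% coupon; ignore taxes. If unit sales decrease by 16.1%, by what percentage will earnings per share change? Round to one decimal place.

At 134,350 units, contribution = 134,350 × €119.95 = €16,115,282.50.
Operating income = contribution − fixed costs = €16,115,282.50 − €5,275,400 = €10,839,882.50.
After interest of €3,033,784.00, pre-tax earnings = €7,806,098.50.
DCL = total CM / (EBIT − I) = €16,115,282.50 / €7,806,098.50 = 2.0644.
EPS therefore changes by 2.0644 × (-16.1%) = -33.2%.

-33.2%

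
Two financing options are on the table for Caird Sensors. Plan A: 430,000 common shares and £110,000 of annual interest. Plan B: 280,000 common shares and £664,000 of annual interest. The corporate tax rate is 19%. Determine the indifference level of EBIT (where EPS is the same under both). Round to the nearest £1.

At indifference, (EBIT − 110,000)(1 − t)/430,000 = (EBIT − 664,000)(1 − t)/280,000.
The (1 − t) factor cancels: (EBIT − 110,000) × 280,000 = (EBIT − 664,000) × 430,000.
Solving, EBIT = (664,000·430,000 − 110,000·280,000) / (430,000 − 280,000) = 254,720,000,000 / 150,000 = 1,698,133.33.

£1,698,133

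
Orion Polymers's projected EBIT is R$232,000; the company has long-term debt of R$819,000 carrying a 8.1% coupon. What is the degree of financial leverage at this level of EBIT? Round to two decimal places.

Annual interest charges come to R$66,339.00.
Degree of financial leverage = EBIT / (EBIT − interest) = R$232,000 / R$165,661.00 = 1.4005.

1.40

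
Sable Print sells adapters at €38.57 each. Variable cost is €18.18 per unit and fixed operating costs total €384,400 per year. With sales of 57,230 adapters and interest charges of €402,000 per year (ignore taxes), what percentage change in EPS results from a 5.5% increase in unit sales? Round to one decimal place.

+16.9%

Total contribution margin = 57,230 × €20.39 = €1,166,919.70.
Operating income = contribution − fixed costs = €1,166,919.70 − €384,400 = €782,519.70.
Interest = €402,000.00, so EBIT − I = €380,519.70.
Degree of combined leverage = contribution ÷ (EBIT − I) = €1,166,919.70 ÷ €380,519.70 = 3.0666.
EPS therefore changes by 3.0666 × (+5.5%) = +16.9%.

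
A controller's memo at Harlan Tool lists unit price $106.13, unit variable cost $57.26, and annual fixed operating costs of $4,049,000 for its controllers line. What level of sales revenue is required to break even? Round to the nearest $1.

$8,793,132

Contribution margin per unit = $106.13 − $57.26 = $48.87, a CM ratio of $48.87 ÷ $106.13 = 0.4605.
Break-even sales = FC ÷ CM ratio = $4,049,000 × $106.13 / $48.87 = $8,793,132.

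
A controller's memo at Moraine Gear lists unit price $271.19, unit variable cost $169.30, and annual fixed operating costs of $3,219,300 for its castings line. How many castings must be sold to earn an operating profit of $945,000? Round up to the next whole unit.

Unit CM = price − variable cost = $271.19 − $169.30 = $101.89.
Units = (FC + target) / CM = ($3,219,300 + $945,000) / $101.89 = 40,870.55, so 40,871 castings.

40,871 castings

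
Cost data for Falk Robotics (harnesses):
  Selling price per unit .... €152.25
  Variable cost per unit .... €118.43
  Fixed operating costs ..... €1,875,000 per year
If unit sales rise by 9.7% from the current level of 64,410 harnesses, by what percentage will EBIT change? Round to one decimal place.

+69.7%

At 64,410 units, contribution = 64,410 × €33.82 = €2,178,346.20.
Operating income = contribution − fixed costs = €2,178,346.20 − €1,875,000 = €303,346.20.
DOL = contribution ÷ EBIT = €2,178,346.20 ÷ €303,346.20 = 7.1811.
So EBIT moves 7.1811 × (+9.7%) = +69.7%.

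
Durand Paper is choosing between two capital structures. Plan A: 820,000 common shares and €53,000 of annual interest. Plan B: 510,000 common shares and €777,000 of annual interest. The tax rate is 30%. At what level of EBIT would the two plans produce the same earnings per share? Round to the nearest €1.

€1,968,097

Set EPS_A = EPS_B: (EBIT − €53,000)(1 − 0.30) ÷ 820,000 = (EBIT − €777,000)(1 − 0.30) ÷ 510,000.
Cancelling (1 − t) and cross-multiplying: 510,000·(EBIT − 53,000) = 820,000·(EBIT − 777,000).
EBIT × (820,000 − 510,000) = 777,000 × 820,000 − 53,000 × 510,000 = 610,110,000,000, so EBIT = 610,110,000,000 ÷ 310,000 = 1,968,096.77.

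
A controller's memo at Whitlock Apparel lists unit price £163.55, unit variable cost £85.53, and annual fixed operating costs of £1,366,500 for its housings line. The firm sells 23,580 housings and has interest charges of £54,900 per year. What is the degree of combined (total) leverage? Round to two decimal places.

4.40

Total contribution margin = 23,580 × £78.02 = £1,839,711.60.
EBIT = £1,839,711.60 − £1,366,500 = £473,211.60. Interest = £54,900.00, so EBIT − I = £418,311.60.
Degree of total leverage = total CM / (EBIT − interest) = £1,839,711.60 / £418,311.60 = 4.3979.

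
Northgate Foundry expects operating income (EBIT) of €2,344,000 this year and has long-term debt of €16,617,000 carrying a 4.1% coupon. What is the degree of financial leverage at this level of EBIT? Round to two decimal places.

1.41

Annual interest charges come to €681,297.00.
DFL = EBIT ÷ (EBIT − I) = €2,344,000 ÷ (€2,344,000 − €681,297.00) = €2,344,000 ÷ €1,662,703.00 = 1.4098.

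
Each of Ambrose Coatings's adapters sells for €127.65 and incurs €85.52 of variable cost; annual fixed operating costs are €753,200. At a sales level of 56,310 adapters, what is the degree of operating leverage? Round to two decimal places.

Contribution at this volume is 56,310 × €42.13 = €2,372,340.30.
EBIT = €2,372,340.30 − €753,200 = €1,619,140.30.
So DOL = total CM / EBIT = €2,372,340.30 / €1,619,140.30 = 1.4652.

1.47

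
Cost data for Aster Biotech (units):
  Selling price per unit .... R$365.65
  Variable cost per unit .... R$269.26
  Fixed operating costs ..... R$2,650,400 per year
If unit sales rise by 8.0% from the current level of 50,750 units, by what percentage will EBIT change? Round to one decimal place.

+17.5%

Contribution at this volume is 50,750 × R$96.39 = R$4,891,792.50.
Subtracting fixed costs: EBIT = R$4,891,792.50 − R$2,650,400 = R$2,241,392.50.
Degree of operating leverage = R$4,891,792.50 / R$2,241,392.50 = 2.1825.
%ΔEBIT = DOL × %ΔSales = 2.1825 × +8.0% = +17.5%.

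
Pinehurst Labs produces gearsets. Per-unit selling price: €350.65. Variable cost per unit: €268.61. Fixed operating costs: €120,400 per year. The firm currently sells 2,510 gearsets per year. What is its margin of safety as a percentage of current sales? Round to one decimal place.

Each unit contributes €350.65 − €268.61 = €82.04. Break-even units = €120,400 ÷ €82.04 = 1,467.58; break-even revenue = 1,467.58 × €350.65 = €514,605.80.
Current sales = 2,510 × €350.65 = €880,131.50.
Margin of safety = (€880,131.50 − €514,605.80) ÷ €880,131.50 = 41.5%.

41.5%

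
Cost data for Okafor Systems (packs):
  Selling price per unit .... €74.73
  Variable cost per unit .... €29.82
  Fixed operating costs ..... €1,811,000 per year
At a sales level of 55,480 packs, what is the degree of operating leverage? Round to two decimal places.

At 55,480 units, contribution = 55,480 × €44.91 = €2,491,606.80.
Operating income = contribution − fixed costs = €2,491,606.80 − €1,811,000 = €680,606.80.
Degree of operating leverage = €2,491,606.80 / €680,606.80 = 3.6609.

3.66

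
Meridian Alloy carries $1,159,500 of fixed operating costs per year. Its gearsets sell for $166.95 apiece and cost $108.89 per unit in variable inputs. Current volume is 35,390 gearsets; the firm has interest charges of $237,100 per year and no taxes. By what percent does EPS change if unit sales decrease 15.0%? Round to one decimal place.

Contribution at this volume is 35,390 × $58.06 = $2,054,743.40.
EBIT = $2,054,743.40 − $1,159,500 = $895,243.40.
After interest of $237,100.00, pre-tax earnings = $658,143.40.
DCL = total CM / (EBIT − I) = $2,054,743.40 / $658,143.40 = 3.1220.
%ΔEPS = DCL × %ΔSales = 3.1220 × -15.0% = -46.8%.

-46.8%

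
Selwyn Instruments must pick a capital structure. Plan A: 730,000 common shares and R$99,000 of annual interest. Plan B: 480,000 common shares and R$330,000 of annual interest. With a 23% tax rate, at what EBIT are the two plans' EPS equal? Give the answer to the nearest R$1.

Set EPS_A = EPS_B: (EBIT − R$99,000)(1 − 0.23) ÷ 730,000 = (EBIT − R$330,000)(1 − 0.23) ÷ 480,000.
Cancelling (1 − t) and cross-multiplying: 480,000·(EBIT − 99,000) = 730,000·(EBIT − 330,000).
EBIT × (730,000 − 480,000) = 330,000 × 730,000 − 99,000 × 480,000 = 193,380,000,000, so EBIT = 193,380,000,000 ÷ 250,000 = 773,520.00.

R$773,520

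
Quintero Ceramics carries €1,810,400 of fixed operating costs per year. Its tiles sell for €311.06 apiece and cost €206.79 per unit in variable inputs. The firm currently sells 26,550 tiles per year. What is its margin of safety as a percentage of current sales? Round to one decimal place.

34.6%

Each unit contributes €311.06 − €206.79 = €104.27. Break-even units = €1,810,400 ÷ €104.27 = 17,362.62; break-even revenue = 17,362.62 × €311.06 = €5,400,815.42.
Current sales = 26,550 × €311.06 = €8,258,643.00.
Margin of safety = (€8,258,643.00 − €5,400,815.42) ÷ €8,258,643.00 = 34.6%.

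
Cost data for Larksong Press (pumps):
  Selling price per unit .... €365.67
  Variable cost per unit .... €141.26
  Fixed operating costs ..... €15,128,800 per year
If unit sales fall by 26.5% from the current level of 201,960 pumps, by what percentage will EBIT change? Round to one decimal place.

Contribution at this volume is 201,960 × €224.41 = €45,321,843.60.
Subtracting fixed costs: EBIT = €45,321,843.60 − €15,128,800 = €30,193,043.60.
DOL = contribution ÷ EBIT = €45,321,843.60 ÷ €30,193,043.60 = 1.5011.
So EBIT moves 1.5011 × (-26.5%) = -39.8%.

-39.8%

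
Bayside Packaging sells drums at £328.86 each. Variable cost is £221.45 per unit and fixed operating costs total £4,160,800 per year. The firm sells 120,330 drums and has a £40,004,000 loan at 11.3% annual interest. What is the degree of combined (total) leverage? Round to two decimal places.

Contribution at this volume is 120,330 × £107.41 = £12,924,645.30.
Subtracting fixed costs: EBIT = £12,924,645.30 − £4,160,800 = £8,763,845.30. Interest = £4,520,452.00, so EBIT − I = £4,243,393.30.
Degree of total leverage = total CM / (EBIT − interest) = £12,924,645.30 / £4,243,393.30 = 3.0458.

3.05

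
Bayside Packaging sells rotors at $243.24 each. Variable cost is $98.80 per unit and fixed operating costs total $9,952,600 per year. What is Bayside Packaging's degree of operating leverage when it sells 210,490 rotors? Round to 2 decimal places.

1.49

Contribution at this volume is 210,490 × $144.44 = $30,403,175.60.
Subtracting fixed costs: EBIT = $30,403,175.60 − $9,952,600 = $20,450,575.60.
So DOL = total CM / EBIT = $30,403,175.60 / $20,450,575.60 = 1.4867.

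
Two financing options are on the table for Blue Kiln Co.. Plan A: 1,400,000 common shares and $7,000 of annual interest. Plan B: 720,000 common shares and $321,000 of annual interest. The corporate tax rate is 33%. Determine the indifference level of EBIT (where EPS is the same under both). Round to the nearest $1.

At indifference, (EBIT − 7,000)(1 − t)/1,400,000 = (EBIT − 321,000)(1 − t)/720,000.
The (1 − t) factor cancels: (EBIT − 7,000) × 720,000 = (EBIT − 321,000) × 1,400,000.
Solving, EBIT = (321,000·1,400,000 − 7,000·720,000) / (1,400,000 − 720,000) = 444,360,000,000 / 680,000 = 653,470.59.

$653,471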